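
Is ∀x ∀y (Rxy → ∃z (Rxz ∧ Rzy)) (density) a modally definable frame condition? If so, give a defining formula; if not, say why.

Yes: it is density, defined by the C4 schema □□r → □r.
Suppose □□r→□r is valid. Take Rxy and set V(r)={w : xR²w}. Then □□r at x, so □r at x, so r at y, i.e. ∃z(Rxz∧Rzy).

Yes — defined by □□r → □r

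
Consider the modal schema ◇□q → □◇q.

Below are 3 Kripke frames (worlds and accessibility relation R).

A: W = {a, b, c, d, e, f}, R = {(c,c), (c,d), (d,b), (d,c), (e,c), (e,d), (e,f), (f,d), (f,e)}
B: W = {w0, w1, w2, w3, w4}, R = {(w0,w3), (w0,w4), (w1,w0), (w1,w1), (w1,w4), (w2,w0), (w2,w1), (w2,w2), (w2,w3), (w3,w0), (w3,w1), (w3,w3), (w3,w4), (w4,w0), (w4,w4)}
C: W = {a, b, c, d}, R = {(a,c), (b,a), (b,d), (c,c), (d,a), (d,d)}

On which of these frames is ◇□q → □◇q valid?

The schema corresponds to convergence: ∀x ∀y ∀z (Rxy ∧ Rxz → ∃w (Ryw ∧ Rzw)).
A: fails — Rdc and Rdb but c and b have no common successor.
B: condition met.
C: fails — Rba and Rbd but a and d have no common successor.

B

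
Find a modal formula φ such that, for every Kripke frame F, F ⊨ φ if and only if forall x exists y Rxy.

□s → ◇s

The condition is seriality. The D schema □s → ◇s defines it.
Suppose □s→◇s is valid. At any x set V(s)=W. Then □s at x, so ◇s at x, so x has a successor.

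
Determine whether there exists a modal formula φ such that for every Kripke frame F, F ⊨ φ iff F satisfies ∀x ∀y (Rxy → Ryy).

This is a Sahlqvist condition; the T□ axiom □(□p → p) defines it.
Suppose □(□p→p) is valid. Take Rxy and set V(p)={w : Ryw}. Then at y, □p holds; since □(□p→p) at x, □p→p at y, so p at y, i.e. Ryy.

Yes, by □(□p → p)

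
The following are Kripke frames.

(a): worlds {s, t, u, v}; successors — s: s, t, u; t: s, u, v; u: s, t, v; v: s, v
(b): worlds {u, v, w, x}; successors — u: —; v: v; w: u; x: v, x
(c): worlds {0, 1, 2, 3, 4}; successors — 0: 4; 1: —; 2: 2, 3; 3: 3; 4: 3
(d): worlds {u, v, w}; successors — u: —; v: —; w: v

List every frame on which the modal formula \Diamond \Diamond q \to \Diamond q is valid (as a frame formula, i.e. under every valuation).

(b), (d)

The schema corresponds to transitivity: \forall x \forall y \forall z (Rxy \wedge Ryz \to Rxz).
(a): fails — Rut and Rtu but not Ruu.
(b): satisfies the condition.
(c): fails — R04 and R43 but not R03.
(d): satisfies the condition.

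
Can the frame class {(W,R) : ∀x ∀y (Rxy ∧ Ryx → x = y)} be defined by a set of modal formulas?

If a class were modally definable it would be closed under surjective bounded morphisms (Goldblatt–Thomason).
The 6-cycle (worlds s,t,u,v,w,x with s→t→u→v→w→x→s) is antisymmetric. Sending even-indexed worlds to s and odd-indexed worlds to t is a surjective bounded morphism onto the two-world frame with s↔t, which is not antisymmetric.
So no modal formula (or set of formulas) defines exactly the antisymmetric frames.

No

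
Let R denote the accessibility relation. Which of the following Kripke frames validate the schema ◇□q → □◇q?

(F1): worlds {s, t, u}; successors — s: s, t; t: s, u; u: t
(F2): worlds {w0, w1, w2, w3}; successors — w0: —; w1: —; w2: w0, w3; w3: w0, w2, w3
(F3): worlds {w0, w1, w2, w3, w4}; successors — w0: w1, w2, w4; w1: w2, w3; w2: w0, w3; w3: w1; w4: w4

The schema corresponds to convergence: ∀x ∀y ∀z (Rxy ∧ Rxz → ∃w (Ryw ∧ Rzw)).
(F1): condition met.
(F2): fails — Rw2w0 and Rw2w0 but w0 and w0 have no common successor.
(F3): fails — Rw0w4 and Rw0w1 but w4 and w1 have no common successor.
Valid on: (F1).

(F1)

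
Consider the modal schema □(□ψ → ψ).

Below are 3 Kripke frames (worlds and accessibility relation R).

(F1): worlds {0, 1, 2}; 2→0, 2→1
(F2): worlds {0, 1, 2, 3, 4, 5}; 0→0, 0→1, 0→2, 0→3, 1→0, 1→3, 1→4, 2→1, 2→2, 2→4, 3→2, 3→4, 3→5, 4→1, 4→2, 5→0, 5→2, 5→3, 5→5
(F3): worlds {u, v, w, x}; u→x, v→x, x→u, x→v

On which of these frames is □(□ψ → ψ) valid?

none

The schema corresponds to shift-reflexivity: ∀x ∀y (Rxy → Ryy).
(F1): fails — R20 but not R00.
(F2): fails — R34 but not R44.
(F3): fails — Rxu but not Ruu.
Valid on no frame.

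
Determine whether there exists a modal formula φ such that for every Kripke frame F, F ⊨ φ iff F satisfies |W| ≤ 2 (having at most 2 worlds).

If a class were modally definable it would be closed under disjoint unions (Goldblatt–Thomason).
Any modal formula valid on each of 3 disjoint one-world frames is valid on their disjoint union (validity is preserved under disjoint unions). Each one-world frame has |W|=1≤2, but the union has |W|=3.
Hence having at most 2 worlds is not modally definable.

No — not modally definable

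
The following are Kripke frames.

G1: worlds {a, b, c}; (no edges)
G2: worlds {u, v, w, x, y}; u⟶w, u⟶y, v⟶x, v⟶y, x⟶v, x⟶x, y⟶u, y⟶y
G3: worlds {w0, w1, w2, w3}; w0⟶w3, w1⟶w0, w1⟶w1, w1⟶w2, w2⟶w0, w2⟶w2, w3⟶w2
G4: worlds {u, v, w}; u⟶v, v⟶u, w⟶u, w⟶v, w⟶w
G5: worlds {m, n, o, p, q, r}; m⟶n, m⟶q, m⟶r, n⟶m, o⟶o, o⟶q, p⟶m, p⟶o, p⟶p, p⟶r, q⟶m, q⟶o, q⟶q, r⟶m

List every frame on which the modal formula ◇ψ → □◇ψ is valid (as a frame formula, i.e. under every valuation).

The schema corresponds to the Euclidean property: ∀x ∀y ∀z (Rxy ∧ Rxz → Ryz).
G1: condition met.
G2: fails — Ruw and Ruw but not Rww.
G3: fails — Rw0w3 and Rw0w3 but not Rw3w3.
G4: fails — Ruv and Ruv but not Rvv.
G5: fails — Rmr and Rmr but not Rrr.

G1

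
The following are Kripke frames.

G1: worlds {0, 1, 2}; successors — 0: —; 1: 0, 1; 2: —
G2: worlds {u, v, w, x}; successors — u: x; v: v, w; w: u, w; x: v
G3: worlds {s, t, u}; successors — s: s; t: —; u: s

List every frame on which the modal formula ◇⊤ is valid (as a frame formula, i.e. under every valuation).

G2

Frame correspondent (Sahlqvist): ∀x ∃y Rxy — i.e. seriality.
G1: fails — world 0 has no successor.
G2: holds.
G3: fails — world t has no successor.
Valid on: G2.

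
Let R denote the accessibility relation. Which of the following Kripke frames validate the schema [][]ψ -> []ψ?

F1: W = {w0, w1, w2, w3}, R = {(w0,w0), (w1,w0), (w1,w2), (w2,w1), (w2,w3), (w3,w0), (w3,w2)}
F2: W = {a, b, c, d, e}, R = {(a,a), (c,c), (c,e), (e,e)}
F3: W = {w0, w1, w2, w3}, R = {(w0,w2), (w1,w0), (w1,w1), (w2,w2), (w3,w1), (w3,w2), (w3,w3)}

F2, F3

The schema corresponds to density: forall x forall y (Rxy -> exists z (Rxz & Rzy)).
F1: fails — Rw1w2 but no z with Rw1z and Rzw2.
F2: holds.
F3: holds.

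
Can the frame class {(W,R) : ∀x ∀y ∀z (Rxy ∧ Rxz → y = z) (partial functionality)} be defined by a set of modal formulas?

This is a Sahlqvist condition; the CD axiom ◇q → □q defines it.
Suppose ◇q→□q is valid. Take Rxy, Rxz and set V(q)={y}. Then ◇q at x, so □q at x, so q at z, i.e. z=y.

Yes, by ◇q → □q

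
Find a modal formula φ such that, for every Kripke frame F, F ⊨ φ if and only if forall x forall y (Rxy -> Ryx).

A defining formula is q → □◇q (the B axiom).
Suppose q→□◇q is valid. Take Rxy and set V(q)={x}. Then q at x, so □◇q at x, so ◇q at y, so some z with Ryz has q; z=x, i.e. Ryx.

q → □◇q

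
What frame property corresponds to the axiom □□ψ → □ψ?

density: ∀x ∀y (Rxy → ∃z (Rxz ∧ Rzy))

Suppose □□ψ→□ψ is valid. Take Rxy and set V(ψ)={w : xR²w}. Then □□ψ at x, so □ψ at x, so ψ at y, i.e. ∃z(Rxz∧Rzy).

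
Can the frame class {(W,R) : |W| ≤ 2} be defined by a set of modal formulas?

If a class were modally definable it would be closed under disjoint unions (Goldblatt–Thomason).
Any modal formula valid on each of 3 disjoint one-world frames is valid on their disjoint union (validity is preserved under disjoint unions). Each one-world frame has |W|=1≤2, but the union has |W|=3.
Hence having at most 2 worlds is not modally definable.

No — not modally definable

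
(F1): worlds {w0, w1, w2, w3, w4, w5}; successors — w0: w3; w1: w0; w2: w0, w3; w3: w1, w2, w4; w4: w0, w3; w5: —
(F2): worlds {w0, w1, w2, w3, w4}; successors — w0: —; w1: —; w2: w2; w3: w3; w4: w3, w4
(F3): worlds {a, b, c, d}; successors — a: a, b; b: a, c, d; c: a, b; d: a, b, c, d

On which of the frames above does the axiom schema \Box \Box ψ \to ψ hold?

(F3)

The schema corresponds to a generalized confluence (Geach) condition: \forall x \exists w (x R^2 w \wedge x = w).
(F1): fails — at w0 but no w with w0R²w and w0=w.
(F2): fails — at w0 but no w with w0R²w and w0=w.
(F3): holds.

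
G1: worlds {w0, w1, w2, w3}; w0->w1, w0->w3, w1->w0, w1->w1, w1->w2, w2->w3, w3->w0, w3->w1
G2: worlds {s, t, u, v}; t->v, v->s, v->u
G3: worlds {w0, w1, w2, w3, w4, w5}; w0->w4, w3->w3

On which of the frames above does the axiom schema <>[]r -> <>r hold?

The schema corresponds to a generalized confluence (Geach) condition: forall x forall y (xRy -> exists w (yRw & xRw)).
G1: fails — w1Rw2 but no w with w2Rw and w1Rw.
G2: fails — tRv but no w with vRw and tRw.
G3: fails — w0Rw4 but no w with w4Rw and w0Rw.

none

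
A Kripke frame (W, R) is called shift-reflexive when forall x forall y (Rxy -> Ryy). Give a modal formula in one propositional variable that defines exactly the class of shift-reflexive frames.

This is shift-reflexivity; the standard corresponding axiom is T□: □(□r → r).

□(□r → r)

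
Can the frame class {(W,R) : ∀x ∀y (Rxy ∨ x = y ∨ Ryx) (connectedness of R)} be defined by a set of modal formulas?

No

If a class were modally definable it would be closed under disjoint unions (Goldblatt–Thomason).
Take 2 disjoint single-world reflexive frames: each is trivially connected, but their disjoint union has 2 worlds with no edge between distinct components, so it is not connected.
Hence connectedness of R is not modally definable.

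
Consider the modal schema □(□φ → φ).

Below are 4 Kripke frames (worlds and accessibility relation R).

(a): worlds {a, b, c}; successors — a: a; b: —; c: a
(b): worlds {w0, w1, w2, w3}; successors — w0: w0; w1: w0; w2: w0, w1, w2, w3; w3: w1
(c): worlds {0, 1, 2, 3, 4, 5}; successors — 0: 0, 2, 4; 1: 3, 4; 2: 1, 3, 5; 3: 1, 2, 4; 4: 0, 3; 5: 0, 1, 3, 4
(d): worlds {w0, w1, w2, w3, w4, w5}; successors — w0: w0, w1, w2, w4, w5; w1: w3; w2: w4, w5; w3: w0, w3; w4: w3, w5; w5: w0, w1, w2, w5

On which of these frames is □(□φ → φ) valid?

(a)

Frame correspondent (Sahlqvist): ∀x ∀y (Rxy → Ryy) — i.e. shift-reflexivity.
(a): holds.
(b): fails — Rw3w1 but not Rw1w1.
(c): fails — R34 but not R44.
(d): fails — Rw0w4 but not Rw4w4.
Valid on: (a).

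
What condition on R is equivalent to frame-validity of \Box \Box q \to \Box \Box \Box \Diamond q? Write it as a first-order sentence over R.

\forall x \forall z (x R^3 z \to \exists w (x R^2 w \wedge zRw))

This is a Sahlqvist (Geach-type) schema ◇^0□^2q → □^3◇^1q.
Minimal-valuation argument: fix x; take any y with xR^0y and any z with xR^3z. Set V(q) to the set of worlds R-reachable from y in exactly 2 steps. Then □^2q holds at y, so the antecedent holds at x; validity forces ◇^1q at z, giving a w with zR^1w and yR^2w.
First-order correspondent: \forall x \forall z (x R^3 z \to \exists w (x R^2 w \wedge zRw)).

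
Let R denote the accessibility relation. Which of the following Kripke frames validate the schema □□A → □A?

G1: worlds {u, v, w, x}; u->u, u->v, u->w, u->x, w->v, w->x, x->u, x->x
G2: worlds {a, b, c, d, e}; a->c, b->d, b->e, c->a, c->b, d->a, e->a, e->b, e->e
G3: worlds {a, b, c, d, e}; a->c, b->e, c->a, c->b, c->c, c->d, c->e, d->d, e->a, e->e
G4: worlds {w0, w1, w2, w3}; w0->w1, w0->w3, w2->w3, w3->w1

Frame correspondent (Sahlqvist): ∀x ∀y (Rxy → ∃z (Rxz ∧ Rzy)) — i.e. density.
G1: fails — Rwv but no z with Rwz and Rzv.
G2: fails — Rcb but no z with Rcz and Rzb.
G3: condition met.
G4: fails — Rw3w1 but no z with Rw3z and Rzw1.

G3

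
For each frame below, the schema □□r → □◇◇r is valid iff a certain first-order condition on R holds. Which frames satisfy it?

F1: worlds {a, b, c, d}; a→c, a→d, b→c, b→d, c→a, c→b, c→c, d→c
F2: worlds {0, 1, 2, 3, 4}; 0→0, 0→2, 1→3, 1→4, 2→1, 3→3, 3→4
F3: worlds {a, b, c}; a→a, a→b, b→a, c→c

F1, F3

The schema corresponds to a generalized confluence (Geach) condition: ∀x ∀z (xRz → ∃w (xR²w ∧ zR²w)).
F1: ✓.
F2: fails — 0R2 but no w with 0R²w and 2R²w.
F3: ✓.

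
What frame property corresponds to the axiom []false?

Emptiness of R

This schema is the Ver axiom.
Its frame correspondent is emptiness of R — forall x forall y ~Rxy.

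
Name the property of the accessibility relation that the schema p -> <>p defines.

reflexivity

This is frame-equivalent to □p → p (substitute ¬p for p and contrapose).
Suppose □p→p is valid. At any x set V(p)={w : Rxw}. Then □p holds at x, so p holds at x, i.e. Rxx.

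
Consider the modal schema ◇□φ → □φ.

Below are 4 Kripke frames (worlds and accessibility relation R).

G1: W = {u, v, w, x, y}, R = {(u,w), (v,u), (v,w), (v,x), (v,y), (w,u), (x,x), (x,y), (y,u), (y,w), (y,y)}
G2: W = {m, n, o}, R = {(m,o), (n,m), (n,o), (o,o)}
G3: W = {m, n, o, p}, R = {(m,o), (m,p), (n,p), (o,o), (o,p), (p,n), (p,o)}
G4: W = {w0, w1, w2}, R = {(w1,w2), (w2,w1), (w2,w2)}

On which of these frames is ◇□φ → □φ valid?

This is the axiom for the Euclidean property; its first-order frame correspondent is ∀x ∀y ∀z (Rxy ∧ Rxz → Ryz).
G1: fails — Ruw and Ruw but not Rww.
G2: fails — Rno and Rnm but not Rom.
G3: fails — Rmp and Rmp but not Rpp.
G4: fails — Rw2w1 and Rw2w1 but not Rw1w1.
Valid on no frame.

none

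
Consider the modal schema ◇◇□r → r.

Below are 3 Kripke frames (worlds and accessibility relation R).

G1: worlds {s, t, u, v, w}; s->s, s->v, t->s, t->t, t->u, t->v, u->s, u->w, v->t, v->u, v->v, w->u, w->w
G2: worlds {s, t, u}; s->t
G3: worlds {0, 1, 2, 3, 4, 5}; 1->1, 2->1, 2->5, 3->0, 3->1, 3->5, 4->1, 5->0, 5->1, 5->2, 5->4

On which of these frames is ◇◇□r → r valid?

This is the axiom for a generalized confluence (Geach) condition; its first-order frame correspondent is ∀x ∀y (xR²y → ∃w (yRw ∧ x = w)).
G1: fails — sR²v but no w* with vRw* and s=w*.
G2: satisfies the condition.
G3: fails — 2R²0 but no w with 0Rw and 2=w.
Valid on: G2.

G2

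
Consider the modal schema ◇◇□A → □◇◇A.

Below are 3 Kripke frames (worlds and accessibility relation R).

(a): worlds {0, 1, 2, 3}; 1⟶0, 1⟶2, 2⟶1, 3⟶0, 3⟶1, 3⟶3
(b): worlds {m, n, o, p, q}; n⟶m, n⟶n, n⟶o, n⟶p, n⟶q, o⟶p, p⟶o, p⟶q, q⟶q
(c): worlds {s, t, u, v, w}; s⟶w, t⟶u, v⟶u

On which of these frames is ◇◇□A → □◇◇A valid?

This is the axiom for a generalized confluence (Geach) condition; its first-order frame correspondent is ∀x ∀y ∀z ((xR²y ∧ xRz) → ∃w (yRw ∧ zR²w)).
(a): fails — 1R²1, 1R0 but no w with 1Rw and 0R²w.
(b): fails — nR²m, nRm but no w with mRw and mR²w.
(c): ✓.
Valid on: (c).

(c)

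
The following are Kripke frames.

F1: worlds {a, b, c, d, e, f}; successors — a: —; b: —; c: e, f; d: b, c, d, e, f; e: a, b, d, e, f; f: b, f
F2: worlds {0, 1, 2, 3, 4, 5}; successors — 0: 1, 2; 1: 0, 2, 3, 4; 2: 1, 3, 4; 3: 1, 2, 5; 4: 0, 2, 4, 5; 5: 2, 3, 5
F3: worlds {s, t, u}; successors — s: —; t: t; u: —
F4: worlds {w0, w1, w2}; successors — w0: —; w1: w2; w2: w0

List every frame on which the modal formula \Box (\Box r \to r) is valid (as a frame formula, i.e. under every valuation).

The schema corresponds to shift-reflexivity: \forall x \forall y (Rxy \to Ryy).
F1: fails — Reb but not Rbb.
F2: fails — R53 but not R33.
F3: ✓.
F4: fails — Rw1w2 but not Rw2w2.

F3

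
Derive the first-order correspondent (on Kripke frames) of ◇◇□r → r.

This is a Sahlqvist (Geach-type) schema ◇^2□^1r → □^0◇^0r.
Minimal-valuation argument: fix x; take any y with xR^2y and any z with xR^0z. Set V(r) to the set of worlds R-reachable from y in exactly 1 step. Then □^1r holds at y, so the antecedent holds at x; validity forces ◇^0r at z, giving a w with zR^0w and yR^1w.
First-order correspondent: ∀x ∀y (xR²y → ∃w (yRw ∧ x = w)).

∀x ∀y (xR²y → ∃w (yRw ∧ x = w))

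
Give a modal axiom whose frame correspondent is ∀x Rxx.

This is reflexivity; the standard corresponding axiom is T: □ψ → ψ.

□ψ → ψ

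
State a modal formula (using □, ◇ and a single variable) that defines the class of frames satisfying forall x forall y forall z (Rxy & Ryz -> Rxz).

□r → □□r

This is transitivity; the standard corresponding axiom is 4: □r → □□r.
Suppose □r→□□r is valid. Take Rxy, Ryz and set V(r)={w : Rxw}. Then □r at x, so □□r at x, so □r at y, so r at z, i.e. Rxz.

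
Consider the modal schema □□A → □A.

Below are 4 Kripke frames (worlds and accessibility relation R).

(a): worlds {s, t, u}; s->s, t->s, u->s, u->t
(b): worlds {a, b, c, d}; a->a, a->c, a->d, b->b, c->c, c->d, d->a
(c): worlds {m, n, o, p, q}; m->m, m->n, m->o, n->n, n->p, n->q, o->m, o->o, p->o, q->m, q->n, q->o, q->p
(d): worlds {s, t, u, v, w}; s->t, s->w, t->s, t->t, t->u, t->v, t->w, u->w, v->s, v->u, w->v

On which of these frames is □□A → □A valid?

Frame correspondent (Sahlqvist): ∀x ∀y (Rxy → ∃z (Rxz ∧ Rzy)) — i.e. density.
(a): fails — Rut but no z with Ruz and Rzt.
(b): ✓.
(c): ✓.
(d): fails — Ruw but no z with Ruz and Rzw.
Valid on: (b), (c).

(b), (c)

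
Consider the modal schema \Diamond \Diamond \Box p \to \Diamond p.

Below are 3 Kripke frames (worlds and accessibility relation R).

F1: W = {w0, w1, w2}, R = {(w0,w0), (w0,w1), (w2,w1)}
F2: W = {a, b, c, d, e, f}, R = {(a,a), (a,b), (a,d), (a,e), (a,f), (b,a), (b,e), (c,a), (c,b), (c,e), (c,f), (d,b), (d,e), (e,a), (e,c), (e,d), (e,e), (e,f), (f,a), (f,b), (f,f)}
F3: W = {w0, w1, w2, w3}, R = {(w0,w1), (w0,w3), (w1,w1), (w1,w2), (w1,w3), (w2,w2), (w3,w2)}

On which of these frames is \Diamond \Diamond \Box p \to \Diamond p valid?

F2

The schema corresponds to a generalized confluence (Geach) condition: \forall x \forall y (x R^2 y \to \exists w (yRw \wedge xRw)).
F1: fails — w0R²w1 but no w with w1Rw and w0Rw.
F2: holds.
F3: fails — w0R²w2 but no w with w2Rw and w0Rw.
Valid on: F2.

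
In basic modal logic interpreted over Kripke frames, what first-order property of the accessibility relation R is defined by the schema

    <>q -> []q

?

partial functionality: forall x forall y forall z (Rxy & Rxz -> y = z)

This schema is the CD axiom.
Its frame correspondent is partial functionality — forall x forall y forall z (Rxy & Rxz -> y = z).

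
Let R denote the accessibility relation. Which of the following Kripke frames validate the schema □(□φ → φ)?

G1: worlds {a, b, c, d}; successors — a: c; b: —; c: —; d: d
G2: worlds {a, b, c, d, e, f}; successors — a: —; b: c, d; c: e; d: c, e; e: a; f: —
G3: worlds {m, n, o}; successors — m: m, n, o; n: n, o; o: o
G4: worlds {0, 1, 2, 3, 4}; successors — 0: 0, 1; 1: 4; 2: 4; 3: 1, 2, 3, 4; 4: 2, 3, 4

Frame correspondent (Sahlqvist): ∀x ∀y (Rxy → Ryy) — i.e. shift-reflexivity.
G1: fails — Rac but not Rcc.
G2: fails — Rbc but not Rcc.
G3: condition met.
G4: fails — R32 but not R22.

G3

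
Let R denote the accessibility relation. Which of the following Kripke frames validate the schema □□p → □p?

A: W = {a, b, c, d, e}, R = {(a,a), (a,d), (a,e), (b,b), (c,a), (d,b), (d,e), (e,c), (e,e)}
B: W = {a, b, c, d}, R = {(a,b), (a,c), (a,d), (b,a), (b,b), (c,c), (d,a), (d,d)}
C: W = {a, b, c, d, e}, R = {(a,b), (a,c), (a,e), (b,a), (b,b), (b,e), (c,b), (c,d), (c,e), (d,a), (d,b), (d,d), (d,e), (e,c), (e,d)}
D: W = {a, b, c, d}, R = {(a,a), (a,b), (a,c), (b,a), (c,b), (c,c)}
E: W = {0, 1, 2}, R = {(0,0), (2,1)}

Frame correspondent (Sahlqvist): ∀x ∀y (Rxy → ∃z (Rxz ∧ Rzy)) — i.e. density.
A: ✓.
B: ✓.
C: fails — Rec but no z with Rez and Rzc.
D: ✓.
E: fails — R21 but no z with R2z and Rz1.

A, B, D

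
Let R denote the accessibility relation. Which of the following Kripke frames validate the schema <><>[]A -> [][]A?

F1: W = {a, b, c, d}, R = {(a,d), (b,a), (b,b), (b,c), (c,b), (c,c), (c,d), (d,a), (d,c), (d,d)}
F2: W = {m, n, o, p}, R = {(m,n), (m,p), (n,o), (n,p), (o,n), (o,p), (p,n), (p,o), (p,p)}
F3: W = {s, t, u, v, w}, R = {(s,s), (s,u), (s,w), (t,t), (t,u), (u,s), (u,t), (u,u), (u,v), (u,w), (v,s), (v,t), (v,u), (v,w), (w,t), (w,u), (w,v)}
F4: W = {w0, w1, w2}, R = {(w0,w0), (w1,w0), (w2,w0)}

F4

The schema corresponds to a generalized confluence (Geach) condition: forall x forall y forall z ((x R^2 y & x R^2 z) -> exists w (yRw & z = w)).
F1: fails — aR²a, aR²a but no w with aRw and a=w.
F2: fails — mR²n, mR²n but no w with nRw and n=w.
F3: fails — sR²s, sR²t but no w* with sRw* and t=w*.
F4: satisfies the condition.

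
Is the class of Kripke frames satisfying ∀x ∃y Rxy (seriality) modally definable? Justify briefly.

This is a Sahlqvist condition; the D axiom □r → ◇r defines it.
Suppose □r→◇r is valid. At any x set V(r)=W. Then □r at x, so ◇r at x, so x has a successor.

Yes, by □r → ◇r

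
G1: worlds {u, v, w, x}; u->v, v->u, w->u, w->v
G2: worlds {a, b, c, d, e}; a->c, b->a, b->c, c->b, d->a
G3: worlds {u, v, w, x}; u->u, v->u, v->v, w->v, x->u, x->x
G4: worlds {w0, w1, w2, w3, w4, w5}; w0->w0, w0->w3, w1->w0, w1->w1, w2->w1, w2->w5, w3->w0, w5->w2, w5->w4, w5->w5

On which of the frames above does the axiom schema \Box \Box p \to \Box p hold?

G3, G4

This is the axiom for density; its first-order frame correspondent is \forall x \forall y (Rxy \to \exists z (Rxz \wedge Rzy)).
G1: fails — Ruv but no z with Ruz and Rzv.
G2: fails — Rba but no z with Rbz and Rza.
G3: condition met.
G4: condition met.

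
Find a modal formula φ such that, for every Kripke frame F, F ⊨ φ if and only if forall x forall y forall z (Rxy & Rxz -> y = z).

The condition is partial functionality. The CD schema ◇p → □p defines it.

◇p → □p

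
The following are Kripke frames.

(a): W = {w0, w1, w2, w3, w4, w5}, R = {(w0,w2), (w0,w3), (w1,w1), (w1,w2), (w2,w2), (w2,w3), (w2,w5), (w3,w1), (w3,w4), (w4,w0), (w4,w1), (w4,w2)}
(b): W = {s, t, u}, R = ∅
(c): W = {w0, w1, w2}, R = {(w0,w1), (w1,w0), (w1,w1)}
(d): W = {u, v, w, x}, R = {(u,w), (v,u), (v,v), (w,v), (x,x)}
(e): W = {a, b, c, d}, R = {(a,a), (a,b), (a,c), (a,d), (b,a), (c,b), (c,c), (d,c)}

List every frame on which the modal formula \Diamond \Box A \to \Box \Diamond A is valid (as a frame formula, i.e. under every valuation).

(b), (c)

The schema corresponds to convergence: \forall x \forall y \forall z (Rxy \wedge Rxz \to \exists w (Ryw \wedge Rzw)).
(a): fails — Rw0w2 and Rw0w3 but w2 and w3 have no common successor.
(b): ✓.
(c): ✓.
(d): fails — Rvv and Rvu but v and u have no common successor.
(e): fails — Rab and Rac but b and c have no common successor.
Valid on: (b), (c).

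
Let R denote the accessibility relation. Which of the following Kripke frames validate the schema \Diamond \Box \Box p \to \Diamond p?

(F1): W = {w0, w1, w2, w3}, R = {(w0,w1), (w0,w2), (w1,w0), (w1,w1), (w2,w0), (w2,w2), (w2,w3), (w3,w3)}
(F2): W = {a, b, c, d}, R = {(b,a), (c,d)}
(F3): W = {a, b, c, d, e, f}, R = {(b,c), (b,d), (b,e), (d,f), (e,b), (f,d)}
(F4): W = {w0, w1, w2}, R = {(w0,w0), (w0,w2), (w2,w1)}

Frame correspondent (Sahlqvist): \forall x \forall y (xRy \to \exists w (y R^2 w \wedge xRw)) — i.e. a generalized confluence (Geach) condition.
(F1): ✓.
(F2): fails — bRa but no w with aR²w and bRw.
(F3): fails — bRc but no w with cR²w and bRw.
(F4): fails — w0Rw2 but no w with w2R²w and w0Rw.
Valid on: (F1).

(F1)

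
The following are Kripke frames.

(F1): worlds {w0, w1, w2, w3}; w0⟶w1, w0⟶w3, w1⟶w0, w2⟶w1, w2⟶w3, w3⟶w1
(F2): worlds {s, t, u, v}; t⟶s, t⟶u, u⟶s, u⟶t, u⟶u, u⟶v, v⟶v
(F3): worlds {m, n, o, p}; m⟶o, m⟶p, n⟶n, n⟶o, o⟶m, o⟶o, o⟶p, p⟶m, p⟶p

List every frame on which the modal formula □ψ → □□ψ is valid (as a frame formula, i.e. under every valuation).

none

The schema corresponds to transitivity: ∀x ∀y ∀z (Rxy ∧ Ryz → Rxz).
(F1): fails — Rw1w0 and Rw0w1 but not Rw1w1.
(F2): fails — Rtu and Ruv but not Rtv.
(F3): fails — Rpm and Rmo but not Rpo.
Valid on no frame.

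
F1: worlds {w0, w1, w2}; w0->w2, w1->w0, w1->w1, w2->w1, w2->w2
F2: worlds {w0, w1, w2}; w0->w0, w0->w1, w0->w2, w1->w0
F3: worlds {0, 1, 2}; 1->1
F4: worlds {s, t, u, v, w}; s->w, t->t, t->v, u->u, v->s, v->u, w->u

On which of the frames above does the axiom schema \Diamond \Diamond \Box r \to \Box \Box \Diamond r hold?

The schema corresponds to a generalized confluence (Geach) condition: \forall x \forall y \forall z ((x R^2 y \wedge x R^2 z) \to \exists w (yRw \wedge zRw)).
F1: fails — w1R²w0, w1R²w1 but no w with w0Rw and w1Rw.
F2: fails — w0R²w0, w0R²w2 but no w with w0Rw and w2Rw.
F3: satisfies the condition.
F4: fails — tR²s, tR²t but no w* with sRw* and tRw*.
Valid on: F3.

F3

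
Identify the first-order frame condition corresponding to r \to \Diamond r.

reflexivity: \forall x Rxx

This is frame-equivalent to □r → r (substitute ¬r for r and contrapose).
Suppose □r→r is valid. At any x set V(r)={w : Rxw}. Then □r holds at x, so r holds at x, i.e. Rxx.
Conversely, on a frame with reflexivity the schema holds at every world under every valuation.
So the correspondent is reflexivity.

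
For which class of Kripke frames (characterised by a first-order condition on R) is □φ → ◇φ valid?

Suppose □φ→◇φ is valid. At any x set V(φ)=W. Then □φ at x, so ◇φ at x, so x has a successor.

Seriality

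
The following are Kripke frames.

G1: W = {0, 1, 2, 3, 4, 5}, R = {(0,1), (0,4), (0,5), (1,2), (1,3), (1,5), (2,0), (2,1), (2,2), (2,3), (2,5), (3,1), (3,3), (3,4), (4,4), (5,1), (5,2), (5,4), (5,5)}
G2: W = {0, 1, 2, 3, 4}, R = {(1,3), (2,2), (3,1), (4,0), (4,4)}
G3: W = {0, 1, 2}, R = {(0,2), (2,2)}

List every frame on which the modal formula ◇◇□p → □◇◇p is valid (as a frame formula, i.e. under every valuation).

The schema corresponds to a generalized confluence (Geach) condition: ∀x ∀y ∀z ((xR²y ∧ xRz) → ∃w (yRw ∧ zR²w)).
G1: fails — 0R²1, 0R4 but no w with 1Rw and 4R²w.
G2: fails — 4R²0, 4R0 but no w with 0Rw and 0R²w.
G3: condition met.

G3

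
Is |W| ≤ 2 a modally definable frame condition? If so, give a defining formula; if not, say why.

Any modally definable frame class is closed under disjoint unions.
Any modal formula valid on each of 3 disjoint one-world frames is valid on their disjoint union (validity is preserved under disjoint unions). Each one-world frame has |W|=1≤2, but the union has |W|=3.
Hence having at most 2 worlds is not modally definable.

Not modally definable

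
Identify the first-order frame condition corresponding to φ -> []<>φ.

symmetry: forall x forall y (Rxy -> Ryx)

This is the B axiom.
Its frame correspondent is symmetry — forall x forall y (Rxy -> Ryx).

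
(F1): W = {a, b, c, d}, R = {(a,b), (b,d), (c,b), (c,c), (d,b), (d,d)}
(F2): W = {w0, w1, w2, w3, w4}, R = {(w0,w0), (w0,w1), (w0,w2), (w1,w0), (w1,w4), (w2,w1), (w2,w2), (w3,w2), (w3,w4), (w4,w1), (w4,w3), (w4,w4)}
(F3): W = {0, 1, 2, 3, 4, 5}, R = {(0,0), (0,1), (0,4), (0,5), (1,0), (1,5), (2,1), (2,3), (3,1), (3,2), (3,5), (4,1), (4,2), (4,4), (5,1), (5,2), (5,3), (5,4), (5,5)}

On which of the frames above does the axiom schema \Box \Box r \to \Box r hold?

(F2)

Frame correspondent (Sahlqvist): \forall x \forall y (Rxy \to \exists z (Rxz \wedge Rzy)) — i.e. density.
(F1): fails — Rab but no z with Raz and Rzb.
(F2): ✓.
(F3): fails — R23 but no z with R2z and Rz3.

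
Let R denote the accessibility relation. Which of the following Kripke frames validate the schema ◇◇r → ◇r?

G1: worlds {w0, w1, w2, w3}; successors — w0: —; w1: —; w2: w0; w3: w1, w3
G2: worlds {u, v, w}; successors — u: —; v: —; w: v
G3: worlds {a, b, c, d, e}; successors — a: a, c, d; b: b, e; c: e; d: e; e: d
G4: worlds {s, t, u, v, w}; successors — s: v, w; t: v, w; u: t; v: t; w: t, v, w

This is the axiom for transitivity; its first-order frame correspondent is ∀x ∀y ∀z (Rxy ∧ Ryz → Rxz).
G1: ✓.
G2: ✓.
G3: fails — Rde and Red but not Rdd.
G4: fails — Rtv and Rvt but not Rtt.

G1, G2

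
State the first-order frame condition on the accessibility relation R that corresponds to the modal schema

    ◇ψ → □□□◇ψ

This is a Sahlqvist (Geach-type) schema ◇^1□^0ψ → □^3◇^1ψ.
First-order correspondent: ∀x ∀y ∀z ((xRy ∧ xR³z) → ∃w (y = w ∧ zRw)).

∀x ∀y ∀z ((xRy ∧ xR³z) → ∃w (y = w ∧ zRw))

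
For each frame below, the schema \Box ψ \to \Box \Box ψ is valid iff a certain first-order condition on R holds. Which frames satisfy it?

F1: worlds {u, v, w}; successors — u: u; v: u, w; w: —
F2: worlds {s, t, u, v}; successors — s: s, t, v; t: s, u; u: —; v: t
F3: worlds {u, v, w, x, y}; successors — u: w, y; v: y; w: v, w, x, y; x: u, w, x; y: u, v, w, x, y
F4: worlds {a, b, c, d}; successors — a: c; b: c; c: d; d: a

F1

The schema corresponds to transitivity: \forall x \forall y \forall z (Rxy \wedge Ryz \to Rxz).
F1: ✓.
F2: fails — Rvt and Rts but not Rvs.
F3: fails — Rxw and Rwy but not Rxy.
F4: fails — Rac and Rcd but not Rad.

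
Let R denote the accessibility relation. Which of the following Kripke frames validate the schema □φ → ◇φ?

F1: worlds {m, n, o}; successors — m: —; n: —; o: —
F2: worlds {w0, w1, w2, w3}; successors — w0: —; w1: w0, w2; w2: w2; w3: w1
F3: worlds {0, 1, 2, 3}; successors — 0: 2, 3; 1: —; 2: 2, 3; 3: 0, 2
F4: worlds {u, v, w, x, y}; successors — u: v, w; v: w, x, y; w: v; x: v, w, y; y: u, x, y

F4

The schema corresponds to seriality: ∀x ∃y Rxy.
F1: fails — world m has no successor.
F2: fails — world w0 has no successor.
F3: fails — world 1 has no successor.
F4: satisfies the condition.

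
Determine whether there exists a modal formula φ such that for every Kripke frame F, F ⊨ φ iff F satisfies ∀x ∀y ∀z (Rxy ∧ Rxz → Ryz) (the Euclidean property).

Yes — defined by ◇p → □◇p

Yes: it is the Euclidean property, defined by the 5 schema ◇p → □◇p.
Suppose ◇p→□◇p is valid. Take Rxy, Rxz and set V(p)={y}. Then ◇p at x, so □◇p at x, so ◇p at z, so some w with Rzw has p; w=y, i.e. Rzy. By symmetry of the argument, Ryz.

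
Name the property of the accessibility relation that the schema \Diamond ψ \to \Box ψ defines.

Suppose ◇ψ→□ψ is valid. Take Rxy, Rxz and set V(ψ)={y}. Then ◇ψ at x, so □ψ at x, so ψ at z, i.e. z=y.

Partial functionality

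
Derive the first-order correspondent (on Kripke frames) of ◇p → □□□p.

This is a Sahlqvist (Geach-type) schema ◇^1□^0p → □^3◇^0p.
Minimal-valuation argument: fix x; take any y with xR^1y and any z with xR^3z. Set V(p) to the set of worlds R-reachable from y in exactly 0 steps. Then □^0p holds at y, so the antecedent holds at x; validity forces ◇^0p at z, giving a w with zR^0w and yR^0w.
First-order correspondent: ∀x ∀y ∀z ((xRy ∧ xR³z) → ∃w (y = w ∧ z = w)).

∀x ∀y ∀z ((xRy ∧ xR³z) → ∃w (y = w ∧ z = w))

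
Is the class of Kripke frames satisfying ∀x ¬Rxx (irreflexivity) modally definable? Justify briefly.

No

If a class were modally definable it would be closed under surjective bounded morphisms (Goldblatt–Thomason).
The 2-cycle (worlds s,t with s→t→s) is irreflexive, and the map sending every world to a single reflexive point • is a surjective bounded morphism (forth: every edge maps to (•,•); back: every world has a successor). So any modal formula valid on the 2-cycle is also valid on the reflexive point, which is not irreflexive.
Hence irreflexivity is not modally definable.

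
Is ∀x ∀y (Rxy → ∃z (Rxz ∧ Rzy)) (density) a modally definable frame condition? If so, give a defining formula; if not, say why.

Yes: it is density, defined by the C4 schema □□p → □p.
Suppose □□p→□p is valid. Take Rxy and set V(p)={w : xR²w}. Then □□p at x, so □p at x, so p at y, i.e. ∃z(Rxz∧Rzy).

Yes — defined by □□p → □p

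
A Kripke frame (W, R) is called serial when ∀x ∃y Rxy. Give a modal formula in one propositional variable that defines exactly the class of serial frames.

This is seriality; the standard corresponding axiom is D: □ψ → ◇ψ.
Suppose □ψ→◇ψ is valid. At any x set V(ψ)=W. Then □ψ at x, so ◇ψ at x, so x has a successor.

□ψ → ◇ψ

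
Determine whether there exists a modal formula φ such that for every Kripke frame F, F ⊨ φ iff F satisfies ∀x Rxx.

This is a Sahlqvist condition; the T axiom □p → p defines it.
Suppose □p→p is valid. At any x set V(p)={w : Rxw}. Then □p holds at x, so p holds at x, i.e. Rxx.

Yes — defined by □p → p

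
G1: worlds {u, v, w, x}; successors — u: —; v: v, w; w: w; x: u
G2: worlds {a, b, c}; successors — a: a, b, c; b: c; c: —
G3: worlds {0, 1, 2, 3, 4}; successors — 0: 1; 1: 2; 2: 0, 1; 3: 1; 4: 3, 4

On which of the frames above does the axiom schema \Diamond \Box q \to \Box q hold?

This is the axiom for the Euclidean property; its first-order frame correspondent is \forall x \forall y \forall z (Rxy \wedge Rxz \to Ryz).
G1: fails — Rvw and Rvv but not Rwv.
G2: fails — Rac and Raa but not Rca.
G3: fails — R01 and R01 but not R11.

none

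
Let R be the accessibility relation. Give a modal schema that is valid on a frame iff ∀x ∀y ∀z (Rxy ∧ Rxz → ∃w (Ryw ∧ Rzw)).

The condition is convergence. The .2 schema ◇□q → □◇q defines it.
Suppose ◇□q→□◇q is valid. Take Rxy, Rxz and set V(q)={w : Ryw}. Then □q at y so ◇□q at x, so □◇q at x, so ◇q at z, giving w with Rzw and Ryw.

◇□q → □◇q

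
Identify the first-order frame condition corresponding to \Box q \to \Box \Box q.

Suppose □q→□□q is valid. Take Rxy, Ryz and set V(q)={w : Rxw}. Then □q at x, so □□q at x, so □q at y, so q at z, i.e. Rxz.

transitivity: \forall x \forall y \forall z (Rxy \wedge Ryz \to Rxz)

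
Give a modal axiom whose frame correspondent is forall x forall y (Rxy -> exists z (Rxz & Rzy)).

The condition is density. The C4 schema □□ψ → □ψ defines it.
Suppose □□ψ→□ψ is valid. Take Rxy and set V(ψ)={w : xR²w}. Then □□ψ at x, so □ψ at x, so ψ at y, i.e. ∃z(Rxz∧Rzy).

□□ψ → □ψ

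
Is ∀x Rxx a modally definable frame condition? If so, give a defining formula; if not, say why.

This is a Sahlqvist condition; the T axiom □q → q defines it.
Suppose □q→q is valid. At any x set V(q)={w : Rxw}. Then □q holds at x, so q holds at x, i.e. Rxx.

Yes, by □q → q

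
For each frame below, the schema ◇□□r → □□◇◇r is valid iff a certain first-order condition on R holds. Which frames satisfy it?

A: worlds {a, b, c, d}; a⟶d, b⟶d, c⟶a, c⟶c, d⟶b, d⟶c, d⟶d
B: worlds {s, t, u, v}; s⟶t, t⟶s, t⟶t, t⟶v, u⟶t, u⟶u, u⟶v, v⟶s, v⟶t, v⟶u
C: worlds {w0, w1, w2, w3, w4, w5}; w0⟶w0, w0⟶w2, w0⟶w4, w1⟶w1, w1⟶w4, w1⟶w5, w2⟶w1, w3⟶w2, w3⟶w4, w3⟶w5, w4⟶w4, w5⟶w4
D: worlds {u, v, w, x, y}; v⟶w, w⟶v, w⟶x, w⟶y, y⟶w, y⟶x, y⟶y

Frame correspondent (Sahlqvist): ∀x ∀y ∀z ((xRy ∧ xR²z) → ∃w (yR²w ∧ zR²w)) — i.e. a generalized confluence (Geach) condition.
A: ✓.
B: ✓.
C: ✓.
D: fails — vRw, vR²x but no t with wR²t and xR²t.

A, B, C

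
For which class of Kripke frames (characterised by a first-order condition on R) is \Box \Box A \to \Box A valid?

density

Suppose □□A→□A is valid. Take Rxy and set V(A)={w : xR²w}. Then □□A at x, so □A at x, so A at y, i.e. ∃z(Rxz∧Rzy).
The converse is a direct semantic check.
So the correspondent is density.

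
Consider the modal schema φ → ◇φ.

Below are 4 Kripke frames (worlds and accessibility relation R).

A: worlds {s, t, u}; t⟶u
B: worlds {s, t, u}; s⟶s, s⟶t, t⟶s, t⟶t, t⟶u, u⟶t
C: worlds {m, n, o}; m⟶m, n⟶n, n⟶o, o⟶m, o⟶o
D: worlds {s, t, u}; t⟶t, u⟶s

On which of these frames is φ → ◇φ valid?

C

The schema corresponds to reflexivity: ∀x Rxx.
A: fails — world s does not see itself.
B: fails — world u does not see itself.
C: holds.
D: fails — world s does not see itself.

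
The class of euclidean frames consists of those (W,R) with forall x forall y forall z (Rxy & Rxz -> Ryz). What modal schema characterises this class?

◇p → □◇p

A defining formula is ◇p → □◇p (the 5 axiom).
Suppose ◇p→□◇p is valid. Take Rxy, Rxz and set V(p)={y}. Then ◇p at x, so □◇p at x, so ◇p at z, so some w with Rzw has p; w=y, i.e. Rzy. By symmetry of the argument, Ryz.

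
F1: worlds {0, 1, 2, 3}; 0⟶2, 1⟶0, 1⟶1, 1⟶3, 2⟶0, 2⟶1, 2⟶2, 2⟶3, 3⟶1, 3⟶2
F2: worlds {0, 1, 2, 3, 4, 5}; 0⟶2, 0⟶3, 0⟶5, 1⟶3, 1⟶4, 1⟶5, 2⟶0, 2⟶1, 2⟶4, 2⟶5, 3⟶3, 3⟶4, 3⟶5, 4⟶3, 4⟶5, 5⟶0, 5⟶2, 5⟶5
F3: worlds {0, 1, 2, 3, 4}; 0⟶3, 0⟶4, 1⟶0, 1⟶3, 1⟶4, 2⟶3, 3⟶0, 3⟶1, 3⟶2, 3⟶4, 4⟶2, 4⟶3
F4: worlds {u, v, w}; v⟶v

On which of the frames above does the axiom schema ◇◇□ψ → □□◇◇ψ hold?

F1, F2, F4

This is the axiom for a generalized confluence (Geach) condition; its first-order frame correspondent is ∀x ∀y ∀z ((xR²y ∧ xR²z) → ∃w (yRw ∧ zR²w)).
F1: satisfies the condition.
F2: satisfies the condition.
F3: fails — 0R²2, 0R²2 but no w with 2Rw and 2R²w.
F4: satisfies the condition.
Valid on: F1, F2, F4.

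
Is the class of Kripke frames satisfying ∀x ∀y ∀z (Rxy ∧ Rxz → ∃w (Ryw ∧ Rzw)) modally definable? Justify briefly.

Yes, by ◇□q → □◇q

This is a Sahlqvist condition; the .2 axiom ◇□q → □◇q defines it.
Suppose ◇□q→□◇q is valid. Take Rxy, Rxz and set V(q)={w : Ryw}. Then □q at y so ◇□q at x, so □◇q at x, so ◇q at z, giving w with Rzw and Ryw.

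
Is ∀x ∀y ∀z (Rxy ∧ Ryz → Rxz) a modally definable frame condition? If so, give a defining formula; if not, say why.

This is a Sahlqvist condition; the 4 axiom □q → □□q defines it.
Suppose □q→□□q is valid. Take Rxy, Ryz and set V(q)={w : Rxw}. Then □q at x, so □□q at x, so □q at y, so q at z, i.e. Rxz.

Definable; □q → □□q defines it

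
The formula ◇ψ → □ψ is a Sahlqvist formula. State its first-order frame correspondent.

Suppose ◇ψ→□ψ is valid. Take Rxy, Rxz and set V(ψ)={y}. Then ◇ψ at x, so □ψ at x, so ψ at z, i.e. z=y.
Conversely, any frame satisfying ∀x ∀y ∀z (Rxy ∧ Rxz → y = z) validates the schema.
Frame condition: ∀x ∀y ∀z (Rxy ∧ Rxz → y = z).

partial functionality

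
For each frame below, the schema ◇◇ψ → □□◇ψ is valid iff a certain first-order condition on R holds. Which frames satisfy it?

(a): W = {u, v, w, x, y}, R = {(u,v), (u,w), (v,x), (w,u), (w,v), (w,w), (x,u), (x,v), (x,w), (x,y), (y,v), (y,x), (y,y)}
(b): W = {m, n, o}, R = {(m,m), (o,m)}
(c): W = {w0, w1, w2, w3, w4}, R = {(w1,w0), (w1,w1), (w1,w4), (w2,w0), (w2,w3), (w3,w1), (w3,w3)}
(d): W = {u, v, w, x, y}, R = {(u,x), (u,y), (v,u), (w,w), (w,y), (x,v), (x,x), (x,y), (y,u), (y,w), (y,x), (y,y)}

Frame correspondent (Sahlqvist): ∀x ∀y ∀z ((xR²y ∧ xR²z) → ∃w (y = w ∧ zRw)) — i.e. a generalized confluence (Geach) condition.
(a): fails — uR²u, uR²u but no t with u=t and uRt.
(b): holds.
(c): fails — w1R²w0, w1R²w0 but no w with w0=w and w0Rw.
(d): fails — uR²u, uR²u but no t with u=t and uRt.
Valid on: (b).

(b)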